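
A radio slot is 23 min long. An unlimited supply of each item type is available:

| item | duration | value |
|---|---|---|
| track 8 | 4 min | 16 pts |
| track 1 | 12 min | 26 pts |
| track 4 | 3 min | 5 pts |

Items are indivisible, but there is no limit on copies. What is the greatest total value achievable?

85 pts

Best value-per-unit is track 8 at 16/4; filling with it alone gives 5×16 = 80.
Optimal mix: 5×track 8 + 1×track 4 → duration 23, value 85.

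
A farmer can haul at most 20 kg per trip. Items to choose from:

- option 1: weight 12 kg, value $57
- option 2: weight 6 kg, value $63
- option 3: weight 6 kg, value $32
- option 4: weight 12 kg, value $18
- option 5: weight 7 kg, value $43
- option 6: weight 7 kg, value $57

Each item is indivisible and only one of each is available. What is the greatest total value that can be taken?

This is a 0/1 knapsack; check combinations near the capacity.
- option 2+option 5+option 6: weight 6+7+7=20, value 63+43+57=163
- option 2+option 3+option 6: weight 6+6+7=19, value 63+32+57=152
- option 2+option 3+option 5: weight 6+6+7=19, value 63+32+43=138
- option 3+option 5+option 6: weight 6+7+7=20, value 32+43+57=132
Best: $163.

$163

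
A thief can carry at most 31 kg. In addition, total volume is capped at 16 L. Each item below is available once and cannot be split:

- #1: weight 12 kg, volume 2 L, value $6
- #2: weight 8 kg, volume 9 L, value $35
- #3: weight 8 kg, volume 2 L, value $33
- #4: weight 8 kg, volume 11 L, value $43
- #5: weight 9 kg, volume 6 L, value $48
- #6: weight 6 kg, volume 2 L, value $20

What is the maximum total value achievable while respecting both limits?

$101

Feasible sets respecting both limits:
- #3+#5+#6: weight 23, volume 10, value 101
- #3+#4+#6: weight 22, volume 15, value 96
- #2+#3+#6: weight 22, volume 13, value 88
- #1+#3+#5: weight 29, volume 10, value 87
Best: $101.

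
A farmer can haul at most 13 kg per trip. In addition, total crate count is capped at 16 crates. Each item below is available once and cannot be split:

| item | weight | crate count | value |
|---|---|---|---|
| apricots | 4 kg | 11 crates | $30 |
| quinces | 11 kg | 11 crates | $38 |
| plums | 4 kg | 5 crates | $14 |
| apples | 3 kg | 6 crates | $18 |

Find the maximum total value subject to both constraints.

Feasible sets respecting both limits:
- apricots+plums: weight 8, crate count 16, value 44
- quinces: weight 11, crate count 11, value 38
- plums+apples: weight 7, crate count 11, value 32
Best: $44.

$44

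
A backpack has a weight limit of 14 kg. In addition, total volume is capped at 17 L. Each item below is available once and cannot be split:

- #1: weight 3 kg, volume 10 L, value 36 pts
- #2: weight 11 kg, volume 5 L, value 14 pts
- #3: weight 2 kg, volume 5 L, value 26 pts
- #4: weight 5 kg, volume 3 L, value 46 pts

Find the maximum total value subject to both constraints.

82 pts

Feasible sets respecting both limits:
- #1+#4: weight 8, volume 13, value 82
- #3+#4: weight 7, volume 8, value 72
- #1+#3: weight 5, volume 15, value 62
Best: 82 pts.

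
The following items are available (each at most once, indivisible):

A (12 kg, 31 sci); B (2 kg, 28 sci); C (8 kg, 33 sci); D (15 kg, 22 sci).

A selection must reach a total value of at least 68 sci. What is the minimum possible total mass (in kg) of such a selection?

Subsets with value ≥ 68, sorted by total mass:
- A+B+C: mass 22, value 92
- B+C+D: mass 25, value 83
- A+B+D: mass 29, value 81
Minimum mass: 22 kg.

22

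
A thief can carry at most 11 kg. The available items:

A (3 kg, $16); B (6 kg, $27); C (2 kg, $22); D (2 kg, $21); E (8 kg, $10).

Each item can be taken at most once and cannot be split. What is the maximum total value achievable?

Check high-value combinations within 11 kg:
- B+C+D: weight 6+2+2=10, value 27+22+21=70
- A+B+C: weight 3+6+2=11, value 16+27+22=65
- A+B+D: weight 3+6+2=11, value 16+27+21=64
Best: $70.

$70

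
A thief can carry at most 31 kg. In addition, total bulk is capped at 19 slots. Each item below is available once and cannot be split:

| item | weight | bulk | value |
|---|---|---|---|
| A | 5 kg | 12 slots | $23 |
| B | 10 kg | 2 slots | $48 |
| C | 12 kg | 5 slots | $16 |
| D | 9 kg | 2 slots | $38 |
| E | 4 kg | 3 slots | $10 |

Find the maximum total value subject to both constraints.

$119

Feasible sets respecting both limits:
- A+B+D+E: weight 28, bulk 19, value 119
- A+B+D: weight 24, bulk 16, value 109
- B+C+D: weight 31, bulk 9, value 102
- B+D+E: weight 23, bulk 7, value 96
Best: $119.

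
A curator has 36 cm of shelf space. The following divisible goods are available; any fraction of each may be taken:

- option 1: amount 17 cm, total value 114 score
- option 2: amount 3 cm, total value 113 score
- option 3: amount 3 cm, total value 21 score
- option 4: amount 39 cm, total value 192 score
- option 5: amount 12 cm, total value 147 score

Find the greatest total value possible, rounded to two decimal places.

399.92

Take in order of value per unit:
- option 2 (113/3 per unit): all 3 → value 113, running total 113.00
- option 5 (147/12 per unit): all 12 → value 147, running total 260.00
- option 3 (21/3 per unit): all 3 → value 21, running total 281.00
- option 1 (114/17 per unit): all 17 → value 114, running total 395.00
- option 4 (192/39 per unit): 1 of 39 → value 1×192/39 = 4.9231, running total 399.92
Total 399.92.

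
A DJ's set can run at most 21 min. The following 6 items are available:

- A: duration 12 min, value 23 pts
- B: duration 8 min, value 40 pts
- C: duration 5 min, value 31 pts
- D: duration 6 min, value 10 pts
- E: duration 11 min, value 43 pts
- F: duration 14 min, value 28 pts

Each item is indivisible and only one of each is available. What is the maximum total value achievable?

83 pts

Check high-value combinations within 21 min:
- B+E: duration 8+11=19, value 40+43=83
- B+C+D: duration 8+5+6=19, value 40+31+10=81
- C+E: duration 5+11=16, value 31+43=74
- B+C: duration 8+5=13, value 40+31=71
- A+B: duration 12+8=20, value 23+40=63
Best: 83 pts.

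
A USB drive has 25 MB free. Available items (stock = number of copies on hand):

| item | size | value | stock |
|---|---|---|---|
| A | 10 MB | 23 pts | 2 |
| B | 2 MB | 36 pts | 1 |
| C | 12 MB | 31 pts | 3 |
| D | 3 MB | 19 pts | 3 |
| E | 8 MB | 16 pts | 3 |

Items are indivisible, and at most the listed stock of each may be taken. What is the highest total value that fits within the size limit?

Best selections within size 25 and stock limits:
- 1×B + 1×C + 3×D: size 23, value 124
- 1×A + 1×B + 3×D: size 21, value 116
Best: 124 pts.

124 pts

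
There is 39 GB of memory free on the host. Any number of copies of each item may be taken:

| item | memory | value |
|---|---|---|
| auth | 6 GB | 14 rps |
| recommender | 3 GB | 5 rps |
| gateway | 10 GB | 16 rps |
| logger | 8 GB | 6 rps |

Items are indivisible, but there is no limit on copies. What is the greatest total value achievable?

Best value-per-unit is auth at 14/6; filling with it alone gives 6×14 = 84.
Optimal mix: 6×auth + 1×recommender → memory 39, value 89.

89 rps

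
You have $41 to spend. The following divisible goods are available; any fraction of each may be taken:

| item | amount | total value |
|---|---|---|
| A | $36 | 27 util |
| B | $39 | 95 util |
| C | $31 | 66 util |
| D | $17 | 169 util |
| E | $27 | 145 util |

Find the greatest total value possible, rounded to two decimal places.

297.89

Take in order of value per unit:
- D (169/17 per unit): all 17 → value 169, running total 169.00
- E (145/27 per unit): 24 of 27 → value 24×145/27 = 128.8889, running total 297.89
Total 297.89.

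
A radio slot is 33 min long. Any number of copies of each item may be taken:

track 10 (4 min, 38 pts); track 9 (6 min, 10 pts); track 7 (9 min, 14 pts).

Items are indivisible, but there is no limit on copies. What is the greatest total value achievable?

304 pts

Best value-per-unit is track 10 at 38/4, and filling with it alone uses duration 8×4=32. No mix of the others beats 8×38 = 304.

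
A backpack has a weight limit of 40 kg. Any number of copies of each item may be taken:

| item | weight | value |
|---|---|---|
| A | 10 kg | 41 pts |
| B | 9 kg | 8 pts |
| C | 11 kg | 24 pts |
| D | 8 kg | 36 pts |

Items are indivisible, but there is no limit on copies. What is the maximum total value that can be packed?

Best value-per-unit is D at 36/8, and filling with it alone uses weight 5×8=40. No mix of the others beats 5×36 = 180.

180 pts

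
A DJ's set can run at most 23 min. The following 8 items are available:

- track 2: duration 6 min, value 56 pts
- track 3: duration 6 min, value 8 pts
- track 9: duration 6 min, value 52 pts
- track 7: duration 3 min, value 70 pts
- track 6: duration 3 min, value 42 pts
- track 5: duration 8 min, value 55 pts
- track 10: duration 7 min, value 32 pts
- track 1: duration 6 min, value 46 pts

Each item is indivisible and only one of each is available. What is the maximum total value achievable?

233 pts

Check high-value combinations within 23 min:
- track 2+track 9+track 7+track 5: duration 6+6+3+8=23, value 56+52+70+55=233
- track 2+track 7+track 5+track 1: duration 6+3+8+6=23, value 56+70+55+46=227
- track 2+track 9+track 7+track 1: duration 6+6+3+6=21, value 56+52+70+46=224
Best: 233 pts.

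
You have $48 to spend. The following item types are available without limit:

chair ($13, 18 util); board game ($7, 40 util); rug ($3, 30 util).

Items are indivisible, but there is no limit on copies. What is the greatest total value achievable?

480 util

Best value-per-unit is rug at 30/3, and filling with it alone uses cost 16×3=48. No mix of the others beats 16×30 = 480.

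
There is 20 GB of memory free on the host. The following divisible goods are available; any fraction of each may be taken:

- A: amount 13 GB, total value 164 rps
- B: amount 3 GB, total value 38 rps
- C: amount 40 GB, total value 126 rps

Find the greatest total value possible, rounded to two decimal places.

Take in order of value per unit:
- B (38/3 per unit): all 3 → value 38, running total 38.00
- A (164/13 per unit): all 13 → value 164, running total 202.00
- C (126/40 per unit): 4 of 40 → value 4×126/40 = 12.6000, running total 214.60
Total 214.60.

214.60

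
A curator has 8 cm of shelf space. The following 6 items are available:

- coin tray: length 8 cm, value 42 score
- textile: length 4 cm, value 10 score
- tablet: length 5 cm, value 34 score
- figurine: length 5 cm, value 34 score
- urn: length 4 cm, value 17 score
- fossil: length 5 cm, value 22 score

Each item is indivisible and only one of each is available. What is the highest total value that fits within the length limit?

42 score

Check high-value combinations within 8 cm:
- coin tray: length 8, value 42
- tablet: length 5, value 34
- figurine: length 5, value 34
- textile+urn: length 4+4=8, value 10+17=27
Best: 42 score.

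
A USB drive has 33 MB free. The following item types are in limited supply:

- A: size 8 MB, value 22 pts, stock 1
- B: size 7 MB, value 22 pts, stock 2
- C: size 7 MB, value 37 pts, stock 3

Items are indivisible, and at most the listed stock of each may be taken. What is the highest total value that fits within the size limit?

Best selections within size 33 and stock limits:
- 1×B + 3×C: size 28, value 133
- 1×A + 3×C: size 29, value 133
- 2×B + 2×C: size 28, value 118
- 1×A + 1×B + 2×C: size 29, value 118
Best: 133 pts.

133 pts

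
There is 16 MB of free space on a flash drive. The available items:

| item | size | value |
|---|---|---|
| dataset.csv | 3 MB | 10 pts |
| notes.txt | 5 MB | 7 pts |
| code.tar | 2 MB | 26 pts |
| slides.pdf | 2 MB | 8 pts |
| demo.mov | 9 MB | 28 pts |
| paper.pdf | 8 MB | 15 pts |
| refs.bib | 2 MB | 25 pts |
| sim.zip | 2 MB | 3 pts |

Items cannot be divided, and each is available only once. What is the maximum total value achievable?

Check high-value combinations within 16 MB:
- dataset.csv+code.tar+demo.mov+refs.bib: size 3+2+9+2=16, value 10+26+28+25=89
- code.tar+slides.pdf+demo.mov+refs.bib: size 2+2+9+2=15, value 26+8+28+25=87
- code.tar+demo.mov+refs.bib+sim.zip: size 2+9+2+2=15, value 26+28+25+3=82
- code.tar+demo.mov+refs.bib: size 2+9+2=13, value 26+28+25=79
Best: 89 pts.

89 pts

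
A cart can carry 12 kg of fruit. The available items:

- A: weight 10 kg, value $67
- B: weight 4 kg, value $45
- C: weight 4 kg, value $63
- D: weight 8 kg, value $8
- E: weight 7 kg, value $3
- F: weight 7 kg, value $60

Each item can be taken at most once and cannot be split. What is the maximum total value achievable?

Check high-value combinations within 12 kg:
- C+F: weight 4+7=11, value 63+60=123
- B+C: weight 4+4=8, value 45+63=108
- B+F: weight 4+7=11, value 45+60=105
- C+D: weight 4+8=12, value 63+8=71
Best: $123.

$123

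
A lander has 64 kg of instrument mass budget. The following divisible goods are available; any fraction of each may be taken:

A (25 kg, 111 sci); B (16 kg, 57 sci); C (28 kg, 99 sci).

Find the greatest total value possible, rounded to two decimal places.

Take in order of value per unit:
- A (111/25 per unit): all 25 → value 111, running total 111.00
- B (57/16 per unit): all 16 → value 57, running total 168.00
- C (99/28 per unit): 23 of 28 → value 23×99/28 = 81.3214, running total 249.32
Total 249.32.

249.32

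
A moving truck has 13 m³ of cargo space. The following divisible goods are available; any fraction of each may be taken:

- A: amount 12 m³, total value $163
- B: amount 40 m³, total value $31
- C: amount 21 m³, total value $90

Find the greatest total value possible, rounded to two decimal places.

167.29

Take in order of value per unit:
- A (163/12 per unit): all 12 → value 163, running total 163.00
- C (90/21 per unit): 1 of 21 → value 1×90/21 = 4.2857, running total 167.29
Total 167.29.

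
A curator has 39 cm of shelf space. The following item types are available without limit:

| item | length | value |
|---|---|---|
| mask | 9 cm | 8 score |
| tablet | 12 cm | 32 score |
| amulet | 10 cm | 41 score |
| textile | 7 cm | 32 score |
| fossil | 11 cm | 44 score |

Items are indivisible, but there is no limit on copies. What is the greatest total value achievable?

172 score

Best value-per-unit is textile at 32/7; filling with it alone gives 5×32 = 160.
Optimal mix: 4×textile + 1×fossil → length 39, value 172.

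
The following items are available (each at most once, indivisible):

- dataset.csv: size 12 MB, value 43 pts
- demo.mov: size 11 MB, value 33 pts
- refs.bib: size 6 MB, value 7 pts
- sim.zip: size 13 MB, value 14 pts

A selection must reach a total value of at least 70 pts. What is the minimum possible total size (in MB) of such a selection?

23

Subsets with value ≥ 70, sorted by total size:
- dataset.csv+demo.mov: size 23, value 76
- dataset.csv+demo.mov+refs.bib: size 29, value 83
- dataset.csv+demo.mov+sim.zip: size 36, value 90
Minimum size: 23 MB.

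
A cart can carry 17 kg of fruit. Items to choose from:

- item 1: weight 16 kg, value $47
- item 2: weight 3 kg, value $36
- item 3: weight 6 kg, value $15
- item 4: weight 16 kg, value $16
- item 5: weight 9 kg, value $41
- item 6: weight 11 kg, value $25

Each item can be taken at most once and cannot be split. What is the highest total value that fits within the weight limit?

Check high-value combinations within 17 kg:
- item 2+item 5: weight 3+9=12, value 36+41=77
- item 2+item 6: weight 3+11=14, value 36+25=61
- item 3+item 5: weight 6+9=15, value 15+41=56
- item 2+item 3: weight 3+6=9, value 36+15=51
- item 1: weight 16, value 47
Best: $77.

$77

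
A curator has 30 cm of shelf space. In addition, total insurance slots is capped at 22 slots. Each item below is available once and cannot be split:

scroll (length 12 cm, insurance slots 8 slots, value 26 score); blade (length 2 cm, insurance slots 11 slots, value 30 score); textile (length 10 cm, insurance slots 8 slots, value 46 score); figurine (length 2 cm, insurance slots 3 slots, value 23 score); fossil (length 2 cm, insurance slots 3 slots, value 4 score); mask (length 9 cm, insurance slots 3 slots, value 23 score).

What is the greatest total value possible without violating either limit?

99 score

Feasible sets respecting both limits:
- blade+textile+figurine: length 14, insurance slots 22, value 99
- scroll+textile+figurine+fossil: length 26, insurance slots 22, value 99
- blade+textile+mask: length 21, insurance slots 22, value 99
Best: 99 score.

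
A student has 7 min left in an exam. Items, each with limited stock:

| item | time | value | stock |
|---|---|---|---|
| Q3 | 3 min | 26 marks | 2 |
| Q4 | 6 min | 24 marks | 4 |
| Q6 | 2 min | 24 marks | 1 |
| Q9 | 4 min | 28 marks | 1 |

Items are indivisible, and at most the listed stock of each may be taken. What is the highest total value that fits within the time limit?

54 marks

Top feasible selections:
- 1×Q3 + 1×Q9: time 7, value 54
- 1×Q6 + 1×Q9: time 6, value 52
Best: 54 marks.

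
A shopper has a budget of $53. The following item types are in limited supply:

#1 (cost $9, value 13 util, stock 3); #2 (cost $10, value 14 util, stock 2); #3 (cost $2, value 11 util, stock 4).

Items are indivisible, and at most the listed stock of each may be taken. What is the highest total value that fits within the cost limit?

Best selections within cost 53 and stock limits:
- 3×#1 + 2×#2 + 3×#3: cost 53, value 100
- 2×#1 + 2×#2 + 4×#3: cost 46, value 98
- 3×#1 + 1×#2 + 4×#3: cost 45, value 97
- 3×#1 + 2×#2 + 2×#3: cost 51, value 89
Best: 100 util.

100 util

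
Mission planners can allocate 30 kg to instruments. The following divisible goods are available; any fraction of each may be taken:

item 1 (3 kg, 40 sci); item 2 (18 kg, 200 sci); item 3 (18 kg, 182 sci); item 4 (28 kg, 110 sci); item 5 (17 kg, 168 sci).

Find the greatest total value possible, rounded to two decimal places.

331.00

Take in order of value per unit:
- item 1 (40/3 per unit): all 3 → value 40, running total 40.00
- item 2 (200/18 per unit): all 18 → value 200, running total 240.00
- item 3 (182/18 per unit): 9 of 18 → value 9×182/18 = 91.0000, running total 331.00
Total 331.00.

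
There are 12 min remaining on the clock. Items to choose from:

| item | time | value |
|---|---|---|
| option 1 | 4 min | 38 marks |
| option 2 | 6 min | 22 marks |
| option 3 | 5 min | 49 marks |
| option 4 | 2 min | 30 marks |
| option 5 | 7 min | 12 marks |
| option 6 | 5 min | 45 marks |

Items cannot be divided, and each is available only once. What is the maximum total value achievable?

Check high-value combinations within 12 min:
- option 3+option 4+option 6: time 5+2+5=12, value 49+30+45=124
- option 1+option 3+option 4: time 4+5+2=11, value 38+49+30=117
- option 1+option 4+option 6: time 4+2+5=11, value 38+30+45=113
- option 3+option 6: time 5+5=10, value 49+45=94
- option 1+option 2+option 4: time 4+6+2=12, value 38+22+30=90
Best: 124 marks.

124 marks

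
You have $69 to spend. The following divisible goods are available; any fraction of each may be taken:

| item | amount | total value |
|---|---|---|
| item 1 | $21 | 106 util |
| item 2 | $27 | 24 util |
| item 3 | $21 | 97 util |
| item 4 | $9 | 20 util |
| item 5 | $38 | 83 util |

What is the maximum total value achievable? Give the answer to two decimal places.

Take in order of value per unit:
- item 1 (106/21 per unit): all 21 → value 106, running total 106.00
- item 3 (97/21 per unit): all 21 → value 97, running total 203.00
- item 4 (20/9 per unit): all 9 → value 20, running total 223.00
- item 5 (83/38 per unit): 18 of 38 → value 18×83/38 = 39.3158, running total 262.32
Total 262.32.

262.32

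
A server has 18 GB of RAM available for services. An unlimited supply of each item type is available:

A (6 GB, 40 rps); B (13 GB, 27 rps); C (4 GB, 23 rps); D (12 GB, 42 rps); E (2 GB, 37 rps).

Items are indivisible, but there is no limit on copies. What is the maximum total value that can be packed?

Best value-per-unit is E at 37/2, and filling with it alone uses memory 9×2=18. No mix of the others beats 9×37 = 333.

333 rps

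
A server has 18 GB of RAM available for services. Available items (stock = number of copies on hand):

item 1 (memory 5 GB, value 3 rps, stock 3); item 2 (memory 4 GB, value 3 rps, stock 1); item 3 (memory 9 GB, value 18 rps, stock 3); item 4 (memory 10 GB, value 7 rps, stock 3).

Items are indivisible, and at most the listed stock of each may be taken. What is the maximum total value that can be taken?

36 rps

Best selections within memory 18 and stock limits:
- 2×item 3: memory 18, value 36
- 1×item 1 + 1×item 2 + 1×item 3: memory 18, value 24
- 1×item 2 + 1×item 3: memory 13, value 21
- 1×item 1 + 1×item 3: memory 14, value 21
Best: 36 rps.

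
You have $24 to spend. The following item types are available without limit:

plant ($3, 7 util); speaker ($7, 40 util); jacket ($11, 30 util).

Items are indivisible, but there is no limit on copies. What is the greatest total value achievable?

Best value-per-unit is speaker at 40/7; filling with it alone gives 3×40 = 120.
Optimal mix: 1×plant + 3×speaker → cost 24, value 127.

127 util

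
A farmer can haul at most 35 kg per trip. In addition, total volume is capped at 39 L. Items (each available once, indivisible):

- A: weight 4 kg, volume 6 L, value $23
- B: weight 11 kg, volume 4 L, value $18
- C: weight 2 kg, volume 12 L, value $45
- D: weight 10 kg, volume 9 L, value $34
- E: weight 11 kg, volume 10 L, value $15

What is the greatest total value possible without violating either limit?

$120

Feasible sets respecting both limits:
- A+B+C+D: weight 27, volume 31, value 120
- A+C+D+E: weight 27, volume 37, value 117
- B+C+D+E: weight 34, volume 35, value 112
- A+C+D: weight 16, volume 27, value 102
Best: $120.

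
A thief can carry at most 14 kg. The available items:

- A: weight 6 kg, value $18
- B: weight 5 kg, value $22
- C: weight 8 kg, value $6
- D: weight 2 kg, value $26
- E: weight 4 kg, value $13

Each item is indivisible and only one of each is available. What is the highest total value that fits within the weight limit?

Check high-value combinations within 14 kg:
- A+B+D: weight 6+5+2=13, value 18+22+26=66
- B+D+E: weight 5+2+4=11, value 22+26+13=61
- A+D+E: weight 6+2+4=12, value 18+26+13=57
Best: $66.

$66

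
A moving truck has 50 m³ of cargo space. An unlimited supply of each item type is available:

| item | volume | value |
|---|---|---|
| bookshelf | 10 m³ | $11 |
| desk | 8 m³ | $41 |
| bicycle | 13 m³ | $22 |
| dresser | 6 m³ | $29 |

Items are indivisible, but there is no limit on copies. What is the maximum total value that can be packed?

Best value-per-unit is desk at 41/8; filling with it alone gives 6×41 = 246.
Optimal mix: 4×desk + 3×dresser → volume 50, value 251.

$251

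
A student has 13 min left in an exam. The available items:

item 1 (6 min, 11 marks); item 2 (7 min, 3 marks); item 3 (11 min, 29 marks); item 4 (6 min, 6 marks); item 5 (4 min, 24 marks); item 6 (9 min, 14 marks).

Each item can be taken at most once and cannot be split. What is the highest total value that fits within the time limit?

38 marks

This is a 0/1 knapsack; check combinations near the capacity.
- item 5+item 6: time 4+9=13, value 24+14=38
- item 1+item 5: time 6+4=10, value 11+24=35
- item 4+item 5: time 6+4=10, value 6+24=30
Best: 38 marks.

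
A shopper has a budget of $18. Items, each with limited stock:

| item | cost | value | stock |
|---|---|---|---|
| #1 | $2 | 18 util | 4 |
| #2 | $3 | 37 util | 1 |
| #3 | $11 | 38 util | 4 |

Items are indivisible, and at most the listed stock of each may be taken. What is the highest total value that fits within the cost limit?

Top feasible selections:
- 2×#1 + 1×#2 + 1×#3: cost 18, value 111
- 4×#1 + 1×#2: cost 11, value 109
- 1×#1 + 1×#2 + 1×#3: cost 16, value 93
Best: 111 util.

111 util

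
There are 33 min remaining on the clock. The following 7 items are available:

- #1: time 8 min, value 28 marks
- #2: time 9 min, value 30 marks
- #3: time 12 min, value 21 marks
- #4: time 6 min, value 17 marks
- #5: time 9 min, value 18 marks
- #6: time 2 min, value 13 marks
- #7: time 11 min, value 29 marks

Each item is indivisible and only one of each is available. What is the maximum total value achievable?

This is a 0/1 knapsack; check combinations near the capacity.
- #1+#2+#6+#7: time 8+9+2+11=30, value 28+30+13+29=100
- #1+#2+#4+#5: time 8+9+6+9=32, value 28+30+17+18=93
- #1+#2+#3+#6: time 8+9+12+2=31, value 28+30+21+13=92
- #1+#3+#6+#7: time 8+12+2+11=33, value 28+21+13+29=91
Best: 100 marks.

100 marks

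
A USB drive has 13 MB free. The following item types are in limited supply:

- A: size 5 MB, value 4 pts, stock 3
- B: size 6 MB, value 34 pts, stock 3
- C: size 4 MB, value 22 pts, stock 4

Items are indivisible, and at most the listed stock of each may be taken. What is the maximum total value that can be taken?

68 pts

Best selections within size 13 and stock limits:
- 2×B: size 12, value 68
- 3×C: size 12, value 66
Best: 68 pts.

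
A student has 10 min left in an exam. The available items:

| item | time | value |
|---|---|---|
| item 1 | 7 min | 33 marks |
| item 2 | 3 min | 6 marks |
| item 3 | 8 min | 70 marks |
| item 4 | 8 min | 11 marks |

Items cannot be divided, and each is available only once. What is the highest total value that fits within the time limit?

70 marks

Check high-value combinations within 10 min:
- item 3: time 8, value 70
- item 1+item 2: time 7+3=10, value 33+6=39
- item 1: time 7, value 33
Best: 70 marks.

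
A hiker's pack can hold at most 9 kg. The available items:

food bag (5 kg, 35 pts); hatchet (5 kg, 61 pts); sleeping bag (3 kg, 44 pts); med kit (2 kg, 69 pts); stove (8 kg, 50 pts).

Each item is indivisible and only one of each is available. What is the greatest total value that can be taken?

130 pts

Check high-value combinations within 9 kg:
- hatchet+med kit: weight 5+2=7, value 61+69=130
- sleeping bag+med kit: weight 3+2=5, value 44+69=113
- hatchet+sleeping bag: weight 5+3=8, value 61+44=105
Best: 130 pts.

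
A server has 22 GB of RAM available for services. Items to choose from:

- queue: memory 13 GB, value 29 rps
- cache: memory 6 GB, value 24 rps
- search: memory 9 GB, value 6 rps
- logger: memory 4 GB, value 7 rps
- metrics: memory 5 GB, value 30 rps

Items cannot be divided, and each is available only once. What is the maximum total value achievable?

Check high-value combinations within 22 GB:
- queue+logger+metrics: memory 13+4+5=22, value 29+7+30=66
- cache+logger+metrics: memory 6+4+5=15, value 24+7+30=61
- cache+search+metrics: memory 6+9+5=20, value 24+6+30=60
- queue+metrics: memory 13+5=18, value 29+30=59
Best: 66 rps.

66 rps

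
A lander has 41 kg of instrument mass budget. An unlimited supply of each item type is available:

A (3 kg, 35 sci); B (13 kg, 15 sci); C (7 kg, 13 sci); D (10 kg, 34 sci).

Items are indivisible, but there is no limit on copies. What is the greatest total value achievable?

Best value-per-unit is A at 35/3, and filling with it alone uses mass 13×3=39. No mix of the others beats 13×35 = 455.

455 sci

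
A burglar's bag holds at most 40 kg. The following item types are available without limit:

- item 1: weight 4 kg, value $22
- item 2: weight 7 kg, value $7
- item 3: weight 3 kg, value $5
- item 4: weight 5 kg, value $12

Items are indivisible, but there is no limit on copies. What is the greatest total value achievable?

Best value-per-unit is item 1 at 22/4, and filling with it alone uses weight 10×4=40. No mix of the others beats 10×22 = 220.

$220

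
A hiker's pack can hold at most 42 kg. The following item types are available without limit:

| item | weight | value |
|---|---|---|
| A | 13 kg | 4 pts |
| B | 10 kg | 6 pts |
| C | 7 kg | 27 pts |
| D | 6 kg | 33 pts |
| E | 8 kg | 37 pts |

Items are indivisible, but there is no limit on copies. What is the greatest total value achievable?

Best value-per-unit is D at 33/6, and filling with it alone uses weight 7×6=42. No mix of the others beats 7×33 = 231.

231 pts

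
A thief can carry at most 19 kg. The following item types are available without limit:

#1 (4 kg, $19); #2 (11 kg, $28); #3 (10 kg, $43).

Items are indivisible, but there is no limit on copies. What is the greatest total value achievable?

Best value-per-unit is #1 at 19/4; filling with it alone gives 4×19 = 76.
Optimal mix: 2×#1 + 1×#3 → weight 18, value 81.

$81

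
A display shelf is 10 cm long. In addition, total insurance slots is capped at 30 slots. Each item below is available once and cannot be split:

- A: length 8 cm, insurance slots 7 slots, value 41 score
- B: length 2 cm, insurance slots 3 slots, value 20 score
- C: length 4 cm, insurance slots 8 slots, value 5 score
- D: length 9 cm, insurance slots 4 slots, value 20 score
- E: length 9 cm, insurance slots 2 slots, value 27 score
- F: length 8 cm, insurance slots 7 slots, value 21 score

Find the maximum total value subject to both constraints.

Feasible sets respecting both limits:
- A+B: length 10, insurance slots 10, value 61
- A: length 8, insurance slots 7, value 41
- B+F: length 10, insurance slots 10, value 41
- E: length 9, insurance slots 2, value 27
Best: 61 score.

61 score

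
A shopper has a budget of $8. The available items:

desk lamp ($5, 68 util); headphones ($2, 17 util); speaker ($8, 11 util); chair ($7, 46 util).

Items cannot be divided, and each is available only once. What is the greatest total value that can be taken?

This is a 0/1 knapsack; check combinations near the capacity.
- desk lamp+headphones: cost 5+2=7, value 68+17=85
- desk lamp: cost 5, value 68
- chair: cost 7, value 46
- headphones: cost 2, value 17
- speaker: cost 8, value 11
Best: 85 util.

85 util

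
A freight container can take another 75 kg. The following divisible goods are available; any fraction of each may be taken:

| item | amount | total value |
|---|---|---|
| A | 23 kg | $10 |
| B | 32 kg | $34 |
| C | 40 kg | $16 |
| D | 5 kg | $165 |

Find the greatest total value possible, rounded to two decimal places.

Take in order of value per unit:
- D (165/5 per unit): all 5 → value 165, running total 165.00
- B (34/32 per unit): all 32 → value 34, running total 199.00
- A (10/23 per unit): all 23 → value 10, running total 209.00
- C (16/40 per unit): 15 of 40 → value 15×16/40 = 6.0000, running total 215.00
Total 215.00.

215.00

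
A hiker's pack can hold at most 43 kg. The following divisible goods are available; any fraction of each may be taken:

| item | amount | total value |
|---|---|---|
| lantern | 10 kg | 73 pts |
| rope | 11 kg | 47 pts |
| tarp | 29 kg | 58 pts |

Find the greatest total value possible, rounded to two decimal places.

Take in order of value per unit:
- lantern (73/10 per unit): all 10 → value 73, running total 73.00
- rope (47/11 per unit): all 11 → value 47, running total 120.00
- tarp (58/29 per unit): 22 of 29 → value 22×58/29 = 44.0000, running total 164.00
Total 164.00.

164.00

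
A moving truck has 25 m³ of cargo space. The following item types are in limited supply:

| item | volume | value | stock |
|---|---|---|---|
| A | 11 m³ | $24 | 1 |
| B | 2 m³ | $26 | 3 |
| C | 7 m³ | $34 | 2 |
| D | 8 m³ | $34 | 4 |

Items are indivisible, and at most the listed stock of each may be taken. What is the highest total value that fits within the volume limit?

Top feasible selections:
- 3×B + 2×C: volume 20, value 146
- 3×B + 1×C + 1×D: volume 21, value 146
- 3×B + 2×D: volume 22, value 146
Best: $146.

$146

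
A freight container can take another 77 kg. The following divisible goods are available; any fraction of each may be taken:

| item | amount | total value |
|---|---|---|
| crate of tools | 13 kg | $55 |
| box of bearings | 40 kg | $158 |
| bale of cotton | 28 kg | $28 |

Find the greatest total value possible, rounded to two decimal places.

Take in order of value per unit:
- crate of tools (55/13 per unit): all 13 → value 55, running total 55.00
- box of bearings (158/40 per unit): all 40 → value 158, running total 213.00
- bale of cotton (28/28 per unit): 24 of 28 → value 24×28/28 = 24.0000, running total 237.00
Total 237.00.

237.00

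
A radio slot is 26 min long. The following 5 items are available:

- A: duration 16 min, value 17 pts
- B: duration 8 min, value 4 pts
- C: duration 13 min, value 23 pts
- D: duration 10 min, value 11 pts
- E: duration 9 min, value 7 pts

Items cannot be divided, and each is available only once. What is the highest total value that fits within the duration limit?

This is a 0/1 knapsack; check combinations near the capacity.
- C+D: duration 13+10=23, value 23+11=34
- C+E: duration 13+9=22, value 23+7=30
- A+D: duration 16+10=26, value 17+11=28
- B+C: duration 8+13=21, value 4+23=27
Best: 34 pts.

34 pts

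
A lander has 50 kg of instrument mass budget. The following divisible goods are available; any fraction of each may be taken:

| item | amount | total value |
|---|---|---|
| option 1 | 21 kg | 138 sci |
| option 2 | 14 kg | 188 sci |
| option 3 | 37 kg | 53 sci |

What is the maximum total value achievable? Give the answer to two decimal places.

347.49

Take in order of value per unit:
- option 2 (188/14 per unit): all 14 → value 188, running total 188.00
- option 1 (138/21 per unit): all 21 → value 138, running total 326.00
- option 3 (53/37 per unit): 15 of 37 → value 15×53/37 = 21.4865, running total 347.49
Total 347.49.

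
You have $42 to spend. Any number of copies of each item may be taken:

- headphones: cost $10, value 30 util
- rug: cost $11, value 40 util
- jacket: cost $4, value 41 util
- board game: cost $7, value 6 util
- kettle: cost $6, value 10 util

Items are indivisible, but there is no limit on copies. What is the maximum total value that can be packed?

Best value-per-unit is jacket at 41/4, and filling with it alone uses cost 10×4=40. No mix of the others beats 10×41 = 410.

410 util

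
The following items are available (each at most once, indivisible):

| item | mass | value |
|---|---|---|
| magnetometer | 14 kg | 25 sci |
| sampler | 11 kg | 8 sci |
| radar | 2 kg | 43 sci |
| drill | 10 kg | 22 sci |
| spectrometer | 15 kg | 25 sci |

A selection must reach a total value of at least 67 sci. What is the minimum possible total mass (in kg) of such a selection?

Subsets with value ≥ 67, sorted by total mass:
- magnetometer+radar: mass 16, value 68
- radar+spectrometer: mass 17, value 68
- sampler+radar+drill: mass 23, value 73
- magnetometer+radar+drill: mass 26, value 90
Minimum mass: 16 kg.

16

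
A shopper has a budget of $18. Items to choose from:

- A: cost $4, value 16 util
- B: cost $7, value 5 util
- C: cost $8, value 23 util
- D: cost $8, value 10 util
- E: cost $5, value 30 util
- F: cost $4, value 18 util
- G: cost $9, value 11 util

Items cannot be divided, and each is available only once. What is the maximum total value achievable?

71 util

Check high-value combinations within $18:
- C+E+F: cost 8+5+4=17, value 23+30+18=71
- A+C+E: cost 4+8+5=17, value 16+23+30=69
- A+E+F: cost 4+5+4=13, value 16+30+18=64
Best: 71 util.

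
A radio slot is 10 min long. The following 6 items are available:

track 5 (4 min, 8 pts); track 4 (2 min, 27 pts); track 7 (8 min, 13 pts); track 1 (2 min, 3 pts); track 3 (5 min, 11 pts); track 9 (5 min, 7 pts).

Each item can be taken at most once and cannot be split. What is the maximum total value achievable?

This is a 0/1 knapsack; check combinations near the capacity.
- track 4+track 1+track 3: duration 2+2+5=9, value 27+3+11=41
- track 4+track 7: duration 2+8=10, value 27+13=40
- track 4+track 3: duration 2+5=7, value 27+11=38
- track 5+track 4+track 1: duration 4+2+2=8, value 8+27+3=38
Best: 41 pts.

41 pts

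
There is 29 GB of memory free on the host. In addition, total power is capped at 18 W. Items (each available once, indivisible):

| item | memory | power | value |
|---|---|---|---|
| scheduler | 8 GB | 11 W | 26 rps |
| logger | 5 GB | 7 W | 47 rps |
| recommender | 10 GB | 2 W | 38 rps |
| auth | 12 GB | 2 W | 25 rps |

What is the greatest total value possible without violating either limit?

Feasible sets respecting both limits:
- logger+recommender+auth: memory 27, power 11, value 110
- logger+recommender: memory 15, power 9, value 85
- scheduler+logger: memory 13, power 18, value 73
Best: 110 rps.

110 rps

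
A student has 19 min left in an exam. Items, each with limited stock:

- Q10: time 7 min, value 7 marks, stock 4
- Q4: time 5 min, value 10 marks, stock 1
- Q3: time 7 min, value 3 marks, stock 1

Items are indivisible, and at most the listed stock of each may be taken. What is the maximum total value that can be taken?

Top feasible selections:
- 2×Q10 + 1×Q4: time 19, value 24
- 1×Q10 + 1×Q4 + 1×Q3: time 19, value 20
- 1×Q10 + 1×Q4: time 12, value 17
Best: 24 marks.

24 marks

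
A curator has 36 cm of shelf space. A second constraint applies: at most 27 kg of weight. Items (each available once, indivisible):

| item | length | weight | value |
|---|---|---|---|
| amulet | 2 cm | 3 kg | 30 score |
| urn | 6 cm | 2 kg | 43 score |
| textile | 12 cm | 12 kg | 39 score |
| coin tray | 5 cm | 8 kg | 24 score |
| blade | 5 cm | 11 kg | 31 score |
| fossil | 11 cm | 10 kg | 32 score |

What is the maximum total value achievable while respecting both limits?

144 score

Feasible sets respecting both limits:
- amulet+urn+textile+fossil: length 31, weight 27, value 144
- amulet+urn+textile+coin tray: length 25, weight 25, value 136
- amulet+urn+blade+fossil: length 24, weight 26, value 136
Best: 144 score.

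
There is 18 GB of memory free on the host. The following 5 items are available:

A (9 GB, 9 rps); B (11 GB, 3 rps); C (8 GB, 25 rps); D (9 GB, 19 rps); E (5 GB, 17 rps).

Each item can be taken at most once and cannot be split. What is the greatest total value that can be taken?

44 rps

Check high-value combinations within 18 GB:
- C+D: memory 8+9=17, value 25+19=44
- C+E: memory 8+5=13, value 25+17=42
- D+E: memory 9+5=14, value 19+17=36
- A+C: memory 9+8=17, value 9+25=34
- A+D: memory 9+9=18, value 9+19=28
Best: 44 rps.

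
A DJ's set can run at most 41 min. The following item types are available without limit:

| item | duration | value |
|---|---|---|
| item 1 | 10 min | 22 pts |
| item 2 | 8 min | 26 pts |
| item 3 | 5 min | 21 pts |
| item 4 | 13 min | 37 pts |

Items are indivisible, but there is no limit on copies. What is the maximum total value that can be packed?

168 pts

Best value-per-unit is item 3 at 21/5, and filling with it alone uses duration 8×5=40. No mix of the others beats 8×21 = 168.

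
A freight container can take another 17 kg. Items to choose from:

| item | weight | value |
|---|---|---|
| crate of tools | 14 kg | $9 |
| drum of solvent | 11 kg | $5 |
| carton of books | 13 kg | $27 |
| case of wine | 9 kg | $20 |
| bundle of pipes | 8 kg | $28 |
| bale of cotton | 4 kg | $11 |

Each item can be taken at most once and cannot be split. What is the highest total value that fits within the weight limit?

$48

Check high-value combinations within 17 kg:
- case of wine+bundle of pipes: weight 9+8=17, value 20+28=48
- bundle of pipes+bale of cotton: weight 8+4=12, value 28+11=39
- carton of books+bale of cotton: weight 13+4=17, value 27+11=38
- case of wine+bale of cotton: weight 9+4=13, value 20+11=31
Best: $48.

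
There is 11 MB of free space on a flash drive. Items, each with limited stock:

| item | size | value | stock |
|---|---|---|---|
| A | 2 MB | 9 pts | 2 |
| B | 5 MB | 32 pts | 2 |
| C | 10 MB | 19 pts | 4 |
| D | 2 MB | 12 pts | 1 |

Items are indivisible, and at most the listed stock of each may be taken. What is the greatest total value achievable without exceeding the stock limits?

Top feasible selections:
- 2×B: size 10, value 64
- 2×A + 1×B + 1×D: size 11, value 62
- 1×A + 1×B + 1×D: size 9, value 53
- 2×A + 1×B: size 9, value 50
Best: 64 pts.

64 pts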